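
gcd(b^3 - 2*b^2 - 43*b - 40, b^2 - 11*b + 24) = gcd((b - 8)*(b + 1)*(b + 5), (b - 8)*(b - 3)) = b - 8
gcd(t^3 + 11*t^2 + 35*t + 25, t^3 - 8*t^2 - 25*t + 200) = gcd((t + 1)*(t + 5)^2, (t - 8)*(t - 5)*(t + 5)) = t + 5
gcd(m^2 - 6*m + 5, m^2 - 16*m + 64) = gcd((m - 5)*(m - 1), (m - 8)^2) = 1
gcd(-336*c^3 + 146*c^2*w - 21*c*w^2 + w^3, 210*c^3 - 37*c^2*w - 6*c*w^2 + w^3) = -7*c + w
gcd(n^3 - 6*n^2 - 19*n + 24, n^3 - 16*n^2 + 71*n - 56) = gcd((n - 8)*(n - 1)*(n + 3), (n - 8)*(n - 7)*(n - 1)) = n^2 - 9*n + 8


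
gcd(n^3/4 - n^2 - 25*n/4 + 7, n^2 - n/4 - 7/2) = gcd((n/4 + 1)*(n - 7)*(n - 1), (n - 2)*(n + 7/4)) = 1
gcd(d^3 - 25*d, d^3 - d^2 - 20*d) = d^2 - 5*d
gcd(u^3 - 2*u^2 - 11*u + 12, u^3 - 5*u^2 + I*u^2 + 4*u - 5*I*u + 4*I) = u^2 - 5*u + 4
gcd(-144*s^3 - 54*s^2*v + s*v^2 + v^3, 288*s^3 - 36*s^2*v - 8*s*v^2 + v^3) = 48*s^2 + 2*s*v - v^2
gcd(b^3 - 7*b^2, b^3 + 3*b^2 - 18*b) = b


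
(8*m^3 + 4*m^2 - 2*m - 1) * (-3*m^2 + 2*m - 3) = -24*m^5 + 4*m^4 - 10*m^3 - 13*m^2 + 4*m + 3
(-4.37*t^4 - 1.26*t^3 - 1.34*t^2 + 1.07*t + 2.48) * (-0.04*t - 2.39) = 0.1748*t^5 + 10.4947*t^4 + 3.065*t^3 + 3.1598*t^2 - 2.6565*t - 5.9272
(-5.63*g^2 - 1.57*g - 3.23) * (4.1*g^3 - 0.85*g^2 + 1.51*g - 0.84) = -23.083*g^5 - 1.6515*g^4 - 20.4098*g^3 + 5.104*g^2 - 3.5585*g + 2.7132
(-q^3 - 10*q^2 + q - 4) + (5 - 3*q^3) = -4*q^3 - 10*q^2 + q + 1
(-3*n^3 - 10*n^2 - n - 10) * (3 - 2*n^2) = 6*n^5 + 20*n^4 - 7*n^3 - 10*n^2 - 3*n - 30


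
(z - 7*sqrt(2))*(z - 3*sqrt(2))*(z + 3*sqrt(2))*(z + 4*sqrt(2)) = z^4 - 3*sqrt(2)*z^3 - 74*z^2 + 54*sqrt(2)*z + 1008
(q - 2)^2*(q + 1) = q^3 - 3*q^2 + 4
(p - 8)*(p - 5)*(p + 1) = p^3 - 12*p^2 + 27*p + 40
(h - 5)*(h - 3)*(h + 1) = h^3 - 7*h^2 + 7*h + 15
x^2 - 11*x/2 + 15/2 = (x - 3)*(x - 5/2)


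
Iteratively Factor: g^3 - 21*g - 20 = (g + 4)*(g^2 - 4*g - 5) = (g - 5)*(g + 4)*(g + 1)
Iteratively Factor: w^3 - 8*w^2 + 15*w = (w - 5)*(w^2 - 3*w) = w*(w - 5)*(w - 3)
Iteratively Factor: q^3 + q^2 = (q)*(q^2 + q) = q*(q + 1)*(q)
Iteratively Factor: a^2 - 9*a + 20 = (a - 5)*(a - 4)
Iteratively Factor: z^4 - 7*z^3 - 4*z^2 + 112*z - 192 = (z - 4)*(z^3 - 3*z^2 - 16*z + 48) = (z - 4)^2*(z^2 + z - 12) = (z - 4)^2*(z - 3)*(z + 4)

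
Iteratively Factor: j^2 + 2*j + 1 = (j + 1)*(j + 1)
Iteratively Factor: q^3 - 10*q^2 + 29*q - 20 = (q - 5)*(q^2 - 5*q + 4) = (q - 5)*(q - 1)*(q - 4)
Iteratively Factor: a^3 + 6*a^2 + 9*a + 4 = (a + 1)*(a^2 + 5*a + 4) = (a + 1)*(a + 4)*(a + 1)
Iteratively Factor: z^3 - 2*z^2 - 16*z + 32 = (z - 2)*(z^2 - 16) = (z - 4)*(z - 2)*(z + 4)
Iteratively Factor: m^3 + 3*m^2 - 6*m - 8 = (m - 2)*(m^2 + 5*m + 4) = (m - 2)*(m + 1)*(m + 4)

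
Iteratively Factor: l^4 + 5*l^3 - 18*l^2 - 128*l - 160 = (l + 4)*(l^3 + l^2 - 22*l - 40) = (l - 5)*(l + 4)*(l^2 + 6*l + 8) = (l - 5)*(l + 2)*(l + 4)*(l + 4)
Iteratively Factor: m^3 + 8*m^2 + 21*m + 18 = (m + 3)*(m^2 + 5*m + 6) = (m + 2)*(m + 3)*(m + 3)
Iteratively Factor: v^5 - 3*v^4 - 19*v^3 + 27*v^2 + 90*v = (v + 3)*(v^4 - 6*v^3 - v^2 + 30*v) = (v - 5)*(v + 3)*(v^3 - v^2 - 6*v) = (v - 5)*(v + 2)*(v + 3)*(v^2 - 3*v) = (v - 5)*(v - 3)*(v + 2)*(v + 3)*(v)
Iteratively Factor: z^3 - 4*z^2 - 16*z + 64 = (z - 4)*(z^2 - 16) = (z - 4)*(z + 4)*(z - 4)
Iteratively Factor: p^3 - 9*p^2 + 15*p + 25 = (p + 1)*(p^2 - 10*p + 25) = (p - 5)*(p + 1)*(p - 5)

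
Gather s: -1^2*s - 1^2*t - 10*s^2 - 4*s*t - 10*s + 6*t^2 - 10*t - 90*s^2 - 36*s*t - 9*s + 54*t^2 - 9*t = -100*s^2 + s*(-40*t - 20) + 60*t^2 - 20*t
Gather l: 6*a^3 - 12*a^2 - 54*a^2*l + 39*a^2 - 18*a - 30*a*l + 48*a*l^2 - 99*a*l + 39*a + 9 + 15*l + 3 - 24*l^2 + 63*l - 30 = 6*a^3 + 27*a^2 + 21*a + l^2*(48*a - 24) + l*(-54*a^2 - 129*a + 78) - 18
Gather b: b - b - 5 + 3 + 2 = 0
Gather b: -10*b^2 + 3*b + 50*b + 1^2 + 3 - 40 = -10*b^2 + 53*b - 36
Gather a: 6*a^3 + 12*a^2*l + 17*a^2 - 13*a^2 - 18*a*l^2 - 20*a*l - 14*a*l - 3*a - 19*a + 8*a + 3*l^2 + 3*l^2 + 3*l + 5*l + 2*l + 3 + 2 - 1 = 6*a^3 + a^2*(12*l + 4) + a*(-18*l^2 - 34*l - 14) + 6*l^2 + 10*l + 4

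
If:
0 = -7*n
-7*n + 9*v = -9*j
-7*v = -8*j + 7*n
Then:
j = 0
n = 0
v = 0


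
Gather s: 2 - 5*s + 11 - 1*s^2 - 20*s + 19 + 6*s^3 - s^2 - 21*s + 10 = 6*s^3 - 2*s^2 - 46*s + 42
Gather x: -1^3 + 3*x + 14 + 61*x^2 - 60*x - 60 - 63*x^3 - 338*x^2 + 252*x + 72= -63*x^3 - 277*x^2 + 195*x + 25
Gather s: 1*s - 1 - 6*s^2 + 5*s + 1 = -6*s^2 + 6*s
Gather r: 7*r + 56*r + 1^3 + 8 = 63*r + 9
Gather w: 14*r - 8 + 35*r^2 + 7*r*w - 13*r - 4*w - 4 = 35*r^2 + r + w*(7*r - 4) - 12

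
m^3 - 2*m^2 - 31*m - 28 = (m - 7)*(m + 1)*(m + 4)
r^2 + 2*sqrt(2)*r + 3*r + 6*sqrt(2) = (r + 3)*(r + 2*sqrt(2))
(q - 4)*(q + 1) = q^2 - 3*q - 4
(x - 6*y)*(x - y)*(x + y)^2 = x^4 - 5*x^3*y - 7*x^2*y^2 + 5*x*y^3 + 6*y^4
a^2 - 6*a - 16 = (a - 8)*(a + 2)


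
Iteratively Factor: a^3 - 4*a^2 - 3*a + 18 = (a - 3)*(a^2 - a - 6) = (a - 3)^2*(a + 2)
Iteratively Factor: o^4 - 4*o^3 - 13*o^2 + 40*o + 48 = (o - 4)*(o^3 - 13*o - 12) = (o - 4)*(o + 1)*(o^2 - o - 12) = (o - 4)*(o + 1)*(o + 3)*(o - 4)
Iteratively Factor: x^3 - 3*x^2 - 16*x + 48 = (x - 3)*(x^2 - 16) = (x - 3)*(x + 4)*(x - 4)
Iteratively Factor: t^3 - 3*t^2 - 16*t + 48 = (t - 4)*(t^2 + t - 12) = (t - 4)*(t + 4)*(t - 3)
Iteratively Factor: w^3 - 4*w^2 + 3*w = (w - 3)*(w^2 - w) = w*(w - 3)*(w - 1)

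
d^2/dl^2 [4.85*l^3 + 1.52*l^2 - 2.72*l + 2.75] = 29.1*l + 3.04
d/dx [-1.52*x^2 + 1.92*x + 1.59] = 1.92 - 3.04*x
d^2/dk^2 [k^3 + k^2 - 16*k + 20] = 6*k + 2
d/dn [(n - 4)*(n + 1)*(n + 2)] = 3*n^2 - 2*n - 10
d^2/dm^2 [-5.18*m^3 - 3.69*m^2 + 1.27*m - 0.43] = -31.08*m - 7.38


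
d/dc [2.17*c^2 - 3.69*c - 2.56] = 4.34*c - 3.69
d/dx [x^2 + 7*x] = 2*x + 7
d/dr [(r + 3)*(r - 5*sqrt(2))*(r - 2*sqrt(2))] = 3*r^2 - 14*sqrt(2)*r + 6*r - 21*sqrt(2) + 20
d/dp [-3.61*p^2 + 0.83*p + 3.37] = 0.83 - 7.22*p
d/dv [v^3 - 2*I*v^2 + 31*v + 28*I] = 3*v^2 - 4*I*v + 31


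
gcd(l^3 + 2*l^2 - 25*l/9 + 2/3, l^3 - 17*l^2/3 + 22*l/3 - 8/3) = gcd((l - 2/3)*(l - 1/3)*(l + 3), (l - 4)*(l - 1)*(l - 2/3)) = l - 2/3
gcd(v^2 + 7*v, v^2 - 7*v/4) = v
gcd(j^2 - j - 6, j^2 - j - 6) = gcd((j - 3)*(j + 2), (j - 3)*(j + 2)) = j^2 - j - 6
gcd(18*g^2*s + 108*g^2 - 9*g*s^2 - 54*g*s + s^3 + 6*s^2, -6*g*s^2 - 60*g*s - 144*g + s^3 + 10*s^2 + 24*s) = -6*g*s - 36*g + s^2 + 6*s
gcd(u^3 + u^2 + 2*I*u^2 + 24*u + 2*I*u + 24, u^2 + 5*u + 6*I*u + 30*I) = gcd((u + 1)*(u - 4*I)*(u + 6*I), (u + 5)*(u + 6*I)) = u + 6*I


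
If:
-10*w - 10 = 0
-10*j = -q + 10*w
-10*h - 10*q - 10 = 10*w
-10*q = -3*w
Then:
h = 3/10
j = 97/100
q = -3/10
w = -1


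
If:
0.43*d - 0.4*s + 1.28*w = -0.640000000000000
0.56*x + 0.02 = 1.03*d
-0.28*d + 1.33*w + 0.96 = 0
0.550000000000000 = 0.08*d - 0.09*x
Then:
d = -6.39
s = -11.89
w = -2.07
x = -11.79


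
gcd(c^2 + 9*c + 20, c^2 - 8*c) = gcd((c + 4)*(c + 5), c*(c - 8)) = 1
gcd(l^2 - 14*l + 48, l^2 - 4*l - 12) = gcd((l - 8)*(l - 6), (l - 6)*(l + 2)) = l - 6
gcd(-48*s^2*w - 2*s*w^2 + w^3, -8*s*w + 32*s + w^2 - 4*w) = 8*s - w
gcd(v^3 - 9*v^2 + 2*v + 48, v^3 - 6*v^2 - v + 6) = 1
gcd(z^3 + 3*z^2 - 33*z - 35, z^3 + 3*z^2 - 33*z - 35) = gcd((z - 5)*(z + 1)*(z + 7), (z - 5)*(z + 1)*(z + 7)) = z^3 + 3*z^2 - 33*z - 35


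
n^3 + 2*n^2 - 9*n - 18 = (n - 3)*(n + 2)*(n + 3)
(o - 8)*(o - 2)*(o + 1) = o^3 - 9*o^2 + 6*o + 16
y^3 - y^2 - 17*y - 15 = (y - 5)*(y + 1)*(y + 3)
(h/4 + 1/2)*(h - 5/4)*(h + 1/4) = h^3/4 + h^2/4 - 37*h/64 - 5/32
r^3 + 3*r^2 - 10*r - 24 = (r - 3)*(r + 2)*(r + 4)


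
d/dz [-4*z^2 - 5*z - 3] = -8*z - 5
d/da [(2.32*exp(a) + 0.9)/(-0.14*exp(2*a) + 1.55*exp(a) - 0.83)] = (0.3248*exp(2*a) + 0.252*exp(a) - 3.3206)*exp(a)/(0.0196*exp(4*a) - 0.434*exp(3*a) + 2.6349*exp(2*a) - 2.573*exp(a) + 0.6889)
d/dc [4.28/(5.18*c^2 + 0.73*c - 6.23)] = (-44.3408*c - 3.1244)/(5.18*c^2 + 0.73*c - 6.23)^2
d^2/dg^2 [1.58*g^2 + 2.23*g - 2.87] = 3.16000000000000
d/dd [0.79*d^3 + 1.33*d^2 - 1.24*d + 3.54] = 2.37*d^2 + 2.66*d - 1.24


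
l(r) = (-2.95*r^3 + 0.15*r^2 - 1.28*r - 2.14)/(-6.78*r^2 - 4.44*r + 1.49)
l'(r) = (13.56*r + 4.44)*(-2.95*r^3 + 0.15*r^2 - 1.28*r - 2.14)/(-6.78*r^2 - 4.44*r + 1.49)^2 + (-8.85*r^2 + 0.3*r - 1.28)/(-6.78*r^2 - 4.44*r + 1.49)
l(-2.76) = -1.70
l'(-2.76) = 0.35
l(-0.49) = -0.55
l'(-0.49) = -1.14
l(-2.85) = -1.74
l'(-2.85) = 0.36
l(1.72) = 0.72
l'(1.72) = 0.26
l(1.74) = 0.73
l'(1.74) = 0.27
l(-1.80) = -1.43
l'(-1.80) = 0.16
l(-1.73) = -1.42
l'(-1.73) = 0.11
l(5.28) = 2.08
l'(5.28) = 0.42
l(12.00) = 4.95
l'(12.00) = 0.43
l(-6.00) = -3.00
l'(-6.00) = 0.42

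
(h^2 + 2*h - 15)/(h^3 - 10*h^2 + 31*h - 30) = (h + 5)/(h^2 - 7*h + 10)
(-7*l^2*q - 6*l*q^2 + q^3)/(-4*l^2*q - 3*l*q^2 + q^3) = (-7*l + q)/(-4*l + q)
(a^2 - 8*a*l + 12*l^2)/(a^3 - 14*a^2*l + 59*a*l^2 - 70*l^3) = (a - 6*l)/(a^2 - 12*a*l + 35*l^2)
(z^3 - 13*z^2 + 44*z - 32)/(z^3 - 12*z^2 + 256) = (z^2 - 5*z + 4)/(z^2 - 4*z - 32)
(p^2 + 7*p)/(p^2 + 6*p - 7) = p/(p - 1)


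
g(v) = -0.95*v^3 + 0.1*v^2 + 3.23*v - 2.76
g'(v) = -2.85*v^2 + 0.2*v + 3.23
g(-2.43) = 3.61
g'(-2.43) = -14.08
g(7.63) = -394.28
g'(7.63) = -161.16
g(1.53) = -0.99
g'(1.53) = -3.14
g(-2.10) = -0.30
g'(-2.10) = -9.76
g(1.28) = -0.45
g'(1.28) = -1.18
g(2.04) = -3.82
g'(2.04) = -8.22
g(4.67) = -82.25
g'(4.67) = -57.99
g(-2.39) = 3.06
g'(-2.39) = -13.53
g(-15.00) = 3177.54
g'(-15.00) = -641.02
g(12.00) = -1591.20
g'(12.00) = -404.77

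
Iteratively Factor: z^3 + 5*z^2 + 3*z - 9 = (z - 1)*(z^2 + 6*z + 9) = (z - 1)*(z + 3)*(z + 3)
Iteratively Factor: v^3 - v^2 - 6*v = (v + 2)*(v^2 - 3*v) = (v - 3)*(v + 2)*(v)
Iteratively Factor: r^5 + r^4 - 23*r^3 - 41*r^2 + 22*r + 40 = (r + 1)*(r^4 - 23*r^2 - 18*r + 40) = (r - 5)*(r + 1)*(r^3 + 5*r^2 + 2*r - 8) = (r - 5)*(r - 1)*(r + 1)*(r^2 + 6*r + 8) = (r - 5)*(r - 1)*(r + 1)*(r + 2)*(r + 4)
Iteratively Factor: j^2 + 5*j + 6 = (j + 3)*(j + 2)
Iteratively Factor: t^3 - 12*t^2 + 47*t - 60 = (t - 4)*(t^2 - 8*t + 15) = (t - 4)*(t - 3)*(t - 5)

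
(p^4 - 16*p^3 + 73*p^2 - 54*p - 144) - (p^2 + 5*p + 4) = p^4 - 16*p^3 + 72*p^2 - 59*p - 148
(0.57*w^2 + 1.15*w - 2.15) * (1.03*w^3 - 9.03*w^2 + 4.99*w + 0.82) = 0.5871*w^5 - 3.9626*w^4 - 9.7547*w^3 + 25.6204*w^2 - 9.7855*w - 1.763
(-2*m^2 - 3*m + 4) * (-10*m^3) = 20*m^5 + 30*m^4 - 40*m^3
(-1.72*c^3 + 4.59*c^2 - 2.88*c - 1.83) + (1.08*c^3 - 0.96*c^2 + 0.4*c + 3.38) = -0.64*c^3 + 3.63*c^2 - 2.48*c + 1.55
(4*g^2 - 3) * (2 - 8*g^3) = -32*g^5 + 24*g^3 + 8*g^2 - 6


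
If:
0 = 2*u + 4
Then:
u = -2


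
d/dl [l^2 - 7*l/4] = 2*l - 7/4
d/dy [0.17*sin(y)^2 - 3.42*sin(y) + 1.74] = (0.34*sin(y) - 3.42)*cos(y)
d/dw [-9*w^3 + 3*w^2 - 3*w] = -27*w^2 + 6*w - 3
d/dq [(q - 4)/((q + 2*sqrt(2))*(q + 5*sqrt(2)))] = (-q^2 + 8*q + 20 + 28*sqrt(2))/(q^4 + 14*sqrt(2)*q^3 + 138*q^2 + 280*sqrt(2)*q + 400)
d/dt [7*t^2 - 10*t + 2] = 14*t - 10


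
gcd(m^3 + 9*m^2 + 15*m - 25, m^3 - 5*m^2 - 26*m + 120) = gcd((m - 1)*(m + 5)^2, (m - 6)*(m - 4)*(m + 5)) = m + 5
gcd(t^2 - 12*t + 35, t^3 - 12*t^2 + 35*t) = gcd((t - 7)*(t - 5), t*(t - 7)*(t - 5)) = t^2 - 12*t + 35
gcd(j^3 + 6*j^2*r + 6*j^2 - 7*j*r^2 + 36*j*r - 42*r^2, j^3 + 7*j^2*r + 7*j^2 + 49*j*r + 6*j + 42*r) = j^2 + 7*j*r + 6*j + 42*r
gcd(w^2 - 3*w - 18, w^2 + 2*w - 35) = 1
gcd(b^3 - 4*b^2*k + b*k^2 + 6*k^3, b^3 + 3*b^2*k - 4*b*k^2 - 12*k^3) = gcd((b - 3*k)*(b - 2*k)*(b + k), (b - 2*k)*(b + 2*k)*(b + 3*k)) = b - 2*k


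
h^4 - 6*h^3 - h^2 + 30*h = h*(h - 5)*(h - 3)*(h + 2)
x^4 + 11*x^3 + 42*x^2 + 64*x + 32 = (x + 1)*(x + 2)*(x + 4)^2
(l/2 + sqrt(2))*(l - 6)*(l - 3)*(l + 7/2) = l^4/2 - 11*l^3/4 + sqrt(2)*l^3 - 11*sqrt(2)*l^2/2 - 27*l^2/4 - 27*sqrt(2)*l/2 + 63*l/2 + 63*sqrt(2)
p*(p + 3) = p^2 + 3*p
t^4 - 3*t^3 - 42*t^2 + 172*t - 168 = (t - 6)*(t - 2)^2*(t + 7)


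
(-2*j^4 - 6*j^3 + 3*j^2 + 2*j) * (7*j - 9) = -14*j^5 - 24*j^4 + 75*j^3 - 13*j^2 - 18*j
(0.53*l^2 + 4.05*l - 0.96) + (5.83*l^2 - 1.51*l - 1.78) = 6.36*l^2 + 2.54*l - 2.74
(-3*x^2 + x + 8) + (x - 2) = -3*x^2 + 2*x + 6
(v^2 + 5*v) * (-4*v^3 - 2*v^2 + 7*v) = -4*v^5 - 22*v^4 - 3*v^3 + 35*v^2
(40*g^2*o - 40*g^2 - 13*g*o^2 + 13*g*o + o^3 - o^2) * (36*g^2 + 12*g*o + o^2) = 1440*g^4*o - 1440*g^4 + 12*g^3*o^2 - 12*g^3*o - 80*g^2*o^3 + 80*g^2*o^2 - g*o^4 + g*o^3 + o^5 - o^4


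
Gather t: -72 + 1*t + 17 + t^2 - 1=t^2 + t - 56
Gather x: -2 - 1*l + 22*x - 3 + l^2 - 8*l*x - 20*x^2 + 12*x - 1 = l^2 - l - 20*x^2 + x*(34 - 8*l) - 6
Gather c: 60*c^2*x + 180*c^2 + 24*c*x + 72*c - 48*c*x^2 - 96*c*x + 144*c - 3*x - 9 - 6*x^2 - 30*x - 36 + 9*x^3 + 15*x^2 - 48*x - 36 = c^2*(60*x + 180) + c*(-48*x^2 - 72*x + 216) + 9*x^3 + 9*x^2 - 81*x - 81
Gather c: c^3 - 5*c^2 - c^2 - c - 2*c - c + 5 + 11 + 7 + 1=c^3 - 6*c^2 - 4*c + 24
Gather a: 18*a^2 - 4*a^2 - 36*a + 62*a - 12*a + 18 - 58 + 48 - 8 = 14*a^2 + 14*a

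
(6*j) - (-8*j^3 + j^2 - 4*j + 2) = 8*j^3 - j^2 + 10*j - 2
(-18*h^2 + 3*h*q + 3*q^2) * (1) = -18*h^2 + 3*h*q + 3*q^2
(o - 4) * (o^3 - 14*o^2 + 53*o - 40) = o^4 - 18*o^3 + 109*o^2 - 252*o + 160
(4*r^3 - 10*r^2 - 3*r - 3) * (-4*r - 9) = -16*r^4 + 4*r^3 + 102*r^2 + 39*r + 27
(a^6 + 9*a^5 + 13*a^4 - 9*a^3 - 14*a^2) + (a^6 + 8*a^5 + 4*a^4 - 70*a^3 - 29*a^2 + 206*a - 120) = 2*a^6 + 17*a^5 + 17*a^4 - 79*a^3 - 43*a^2 + 206*a - 120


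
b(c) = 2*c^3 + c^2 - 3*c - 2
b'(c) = 6*c^2 + 2*c - 3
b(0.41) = -2.92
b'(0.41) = -1.17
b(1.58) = 3.65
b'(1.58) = 15.14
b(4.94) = 248.69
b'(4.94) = 153.30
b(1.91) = 9.85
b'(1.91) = 22.71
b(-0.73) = -0.06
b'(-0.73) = -1.26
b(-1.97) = -7.50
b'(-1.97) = 16.35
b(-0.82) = 0.03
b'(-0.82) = -0.61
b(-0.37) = -0.85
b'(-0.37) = -2.92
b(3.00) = 52.00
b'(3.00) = 57.00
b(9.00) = 1510.00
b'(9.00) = 501.00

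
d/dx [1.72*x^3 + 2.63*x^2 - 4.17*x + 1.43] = 5.16*x^2 + 5.26*x - 4.17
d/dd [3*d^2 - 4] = 6*d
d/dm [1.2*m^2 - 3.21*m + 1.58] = 2.4*m - 3.21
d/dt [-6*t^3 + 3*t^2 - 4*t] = -18*t^2 + 6*t - 4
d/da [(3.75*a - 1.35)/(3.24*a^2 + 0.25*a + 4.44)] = (-12.15*a^2 + 8.748*a + 16.9875)/(10.4976*a^4 + 1.62*a^3 + 28.8337*a^2 + 2.22*a + 19.7136)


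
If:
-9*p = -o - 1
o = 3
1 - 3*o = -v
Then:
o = 3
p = 4/9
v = 8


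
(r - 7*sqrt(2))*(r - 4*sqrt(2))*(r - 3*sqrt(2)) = r^3 - 14*sqrt(2)*r^2 + 122*r - 168*sqrt(2)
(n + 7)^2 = n^2 + 14*n + 49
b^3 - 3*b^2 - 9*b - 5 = (b - 5)*(b + 1)^2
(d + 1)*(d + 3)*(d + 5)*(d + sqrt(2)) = d^4 + sqrt(2)*d^3 + 9*d^3 + 9*sqrt(2)*d^2 + 23*d^2 + 15*d + 23*sqrt(2)*d + 15*sqrt(2)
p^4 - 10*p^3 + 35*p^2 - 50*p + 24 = (p - 4)*(p - 3)*(p - 2)*(p - 1)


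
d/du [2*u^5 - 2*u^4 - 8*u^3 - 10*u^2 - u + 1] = 10*u^4 - 8*u^3 - 24*u^2 - 20*u - 1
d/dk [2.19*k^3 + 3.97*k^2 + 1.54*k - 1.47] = 6.57*k^2 + 7.94*k + 1.54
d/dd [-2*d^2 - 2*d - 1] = -4*d - 2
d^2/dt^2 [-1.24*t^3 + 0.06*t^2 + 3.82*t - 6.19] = 0.12 - 7.44*t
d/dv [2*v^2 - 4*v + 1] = 4*v - 4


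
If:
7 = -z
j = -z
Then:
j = 7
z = -7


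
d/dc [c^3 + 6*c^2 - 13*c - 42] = 3*c^2 + 12*c - 13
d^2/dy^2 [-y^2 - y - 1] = -2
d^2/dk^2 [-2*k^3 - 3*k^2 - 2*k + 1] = -12*k - 6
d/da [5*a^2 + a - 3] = 10*a + 1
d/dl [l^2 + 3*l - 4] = 2*l + 3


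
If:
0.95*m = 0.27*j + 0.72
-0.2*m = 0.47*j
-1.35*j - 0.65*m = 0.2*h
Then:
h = -0.26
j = -0.29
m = 0.68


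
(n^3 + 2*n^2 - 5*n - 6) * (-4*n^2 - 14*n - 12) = -4*n^5 - 22*n^4 - 20*n^3 + 70*n^2 + 144*n + 72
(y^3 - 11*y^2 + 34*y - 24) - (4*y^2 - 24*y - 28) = y^3 - 15*y^2 + 58*y + 4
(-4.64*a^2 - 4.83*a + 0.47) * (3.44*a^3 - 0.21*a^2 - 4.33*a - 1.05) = -15.9616*a^5 - 15.6408*a^4 + 22.7223*a^3 + 25.6872*a^2 + 3.0364*a - 0.4935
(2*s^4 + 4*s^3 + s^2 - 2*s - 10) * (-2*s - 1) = -4*s^5 - 10*s^4 - 6*s^3 + 3*s^2 + 22*s + 10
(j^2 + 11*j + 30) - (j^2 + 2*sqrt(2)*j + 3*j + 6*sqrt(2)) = -2*sqrt(2)*j + 8*j - 6*sqrt(2) + 30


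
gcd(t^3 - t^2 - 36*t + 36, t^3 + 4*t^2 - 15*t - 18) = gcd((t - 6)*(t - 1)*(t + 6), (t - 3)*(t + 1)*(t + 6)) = t + 6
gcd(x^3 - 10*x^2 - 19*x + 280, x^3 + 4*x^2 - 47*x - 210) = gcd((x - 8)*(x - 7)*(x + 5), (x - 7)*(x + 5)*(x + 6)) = x^2 - 2*x - 35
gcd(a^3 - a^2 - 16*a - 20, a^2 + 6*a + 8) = a + 2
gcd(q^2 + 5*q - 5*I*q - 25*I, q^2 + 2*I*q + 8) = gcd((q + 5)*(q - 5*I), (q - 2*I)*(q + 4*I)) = 1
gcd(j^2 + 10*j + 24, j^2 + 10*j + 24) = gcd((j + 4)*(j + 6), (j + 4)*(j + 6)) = j^2 + 10*j + 24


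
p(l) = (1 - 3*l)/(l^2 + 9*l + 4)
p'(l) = (1 - 3*l)*(-2*l - 9)/(l^2 + 9*l + 4)^2 - 3/(l^2 + 9*l + 4) = (3*l^2 - 2*l - 21)/(l^4 + 18*l^3 + 89*l^2 + 72*l + 16)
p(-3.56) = -0.76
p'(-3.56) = 0.10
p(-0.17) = 0.60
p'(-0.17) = -3.29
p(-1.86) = -0.71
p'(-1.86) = -0.08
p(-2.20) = -0.69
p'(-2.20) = -0.02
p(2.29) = -0.20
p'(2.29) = -0.01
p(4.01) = -0.20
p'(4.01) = 0.01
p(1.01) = -0.14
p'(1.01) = -0.10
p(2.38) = -0.20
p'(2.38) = -0.01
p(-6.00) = -1.36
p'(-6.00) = 0.51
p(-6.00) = -1.36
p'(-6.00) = 0.51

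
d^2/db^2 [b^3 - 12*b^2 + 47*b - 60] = 6*b - 24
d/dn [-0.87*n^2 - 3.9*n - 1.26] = -1.74*n - 3.9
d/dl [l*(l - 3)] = 2*l - 3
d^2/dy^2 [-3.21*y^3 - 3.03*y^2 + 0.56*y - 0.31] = -19.26*y - 6.06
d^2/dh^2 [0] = 0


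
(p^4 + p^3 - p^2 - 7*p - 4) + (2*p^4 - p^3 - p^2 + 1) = 3*p^4 - 2*p^2 - 7*p - 3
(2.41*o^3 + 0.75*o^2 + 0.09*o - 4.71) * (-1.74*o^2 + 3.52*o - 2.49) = -4.1934*o^5 + 7.1782*o^4 - 3.5175*o^3 + 6.6447*o^2 - 16.8033*o + 11.7279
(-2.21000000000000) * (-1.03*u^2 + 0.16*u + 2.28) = 2.2763*u^2 - 0.3536*u - 5.0388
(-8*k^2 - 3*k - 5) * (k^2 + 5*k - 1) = -8*k^4 - 43*k^3 - 12*k^2 - 22*k + 5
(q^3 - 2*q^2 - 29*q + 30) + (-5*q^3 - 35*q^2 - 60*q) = -4*q^3 - 37*q^2 - 89*q + 30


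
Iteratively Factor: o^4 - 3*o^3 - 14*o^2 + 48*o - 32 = (o - 1)*(o^3 - 2*o^2 - 16*o + 32) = (o - 4)*(o - 1)*(o^2 + 2*o - 8) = (o - 4)*(o - 1)*(o + 4)*(o - 2)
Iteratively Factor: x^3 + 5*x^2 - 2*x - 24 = (x + 3)*(x^2 + 2*x - 8) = (x - 2)*(x + 3)*(x + 4)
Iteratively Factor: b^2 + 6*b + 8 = (b + 2)*(b + 4)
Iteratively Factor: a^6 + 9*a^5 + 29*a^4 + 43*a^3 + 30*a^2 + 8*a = (a)*(a^5 + 9*a^4 + 29*a^3 + 43*a^2 + 30*a + 8) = a*(a + 1)*(a^4 + 8*a^3 + 21*a^2 + 22*a + 8) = a*(a + 1)*(a + 4)*(a^3 + 4*a^2 + 5*a + 2) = a*(a + 1)^2*(a + 4)*(a^2 + 3*a + 2) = a*(a + 1)^3*(a + 4)*(a + 2)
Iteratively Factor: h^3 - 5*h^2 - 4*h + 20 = (h - 2)*(h^2 - 3*h - 10) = (h - 5)*(h - 2)*(h + 2)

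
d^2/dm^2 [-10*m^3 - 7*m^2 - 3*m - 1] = -60*m - 14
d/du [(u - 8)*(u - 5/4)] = 2*u - 37/4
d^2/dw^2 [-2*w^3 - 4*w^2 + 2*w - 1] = -12*w - 8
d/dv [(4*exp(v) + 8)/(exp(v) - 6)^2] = 4*(-exp(v) - 10)*exp(v)/(exp(v) - 6)^3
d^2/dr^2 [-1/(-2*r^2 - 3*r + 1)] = 2*(-4*r^2 - 6*r + (4*r + 3)^2 + 2)/(2*r^2 + 3*r - 1)^3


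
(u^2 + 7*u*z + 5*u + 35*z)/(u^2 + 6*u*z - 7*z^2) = (-u - 5)/(-u + z)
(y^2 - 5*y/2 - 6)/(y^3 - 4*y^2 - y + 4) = (y + 3/2)/(y^2 - 1)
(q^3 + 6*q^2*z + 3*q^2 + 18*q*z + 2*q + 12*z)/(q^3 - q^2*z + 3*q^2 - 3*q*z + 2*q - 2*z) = (-q - 6*z)/(-q + z)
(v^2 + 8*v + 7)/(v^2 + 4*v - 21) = (v + 1)/(v - 3)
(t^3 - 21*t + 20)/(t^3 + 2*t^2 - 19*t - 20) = (t - 1)/(t + 1)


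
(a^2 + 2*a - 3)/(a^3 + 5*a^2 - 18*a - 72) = (a - 1)/(a^2 + 2*a - 24)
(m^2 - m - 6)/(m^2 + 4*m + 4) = (m - 3)/(m + 2)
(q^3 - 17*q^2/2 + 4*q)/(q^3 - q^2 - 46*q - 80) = q*(2*q - 1)/(2*(q^2 + 7*q + 10))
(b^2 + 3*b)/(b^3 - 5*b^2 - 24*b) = 1/(b - 8)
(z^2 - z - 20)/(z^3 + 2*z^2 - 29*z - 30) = (z + 4)/(z^2 + 7*z + 6)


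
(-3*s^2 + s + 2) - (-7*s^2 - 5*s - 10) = 4*s^2 + 6*s + 12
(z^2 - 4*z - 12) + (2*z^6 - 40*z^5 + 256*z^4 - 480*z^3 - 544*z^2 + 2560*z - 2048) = 2*z^6 - 40*z^5 + 256*z^4 - 480*z^3 - 543*z^2 + 2556*z - 2060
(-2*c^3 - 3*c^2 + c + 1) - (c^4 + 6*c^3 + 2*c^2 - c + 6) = -c^4 - 8*c^3 - 5*c^2 + 2*c - 5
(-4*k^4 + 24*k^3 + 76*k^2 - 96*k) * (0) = 0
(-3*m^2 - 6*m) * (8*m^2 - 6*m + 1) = -24*m^4 - 30*m^3 + 33*m^2 - 6*m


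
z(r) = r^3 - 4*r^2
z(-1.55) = -13.33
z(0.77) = -1.92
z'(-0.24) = 2.09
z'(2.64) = -0.21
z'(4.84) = 31.56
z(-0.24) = -0.24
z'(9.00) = 171.00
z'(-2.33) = 34.93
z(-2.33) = -34.36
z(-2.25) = -31.64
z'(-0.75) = 7.69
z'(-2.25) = 33.19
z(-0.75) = -2.67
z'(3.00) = 3.00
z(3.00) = -9.00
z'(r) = 3*r^2 - 8*r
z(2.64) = -9.48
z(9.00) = 405.00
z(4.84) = 19.68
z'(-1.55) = 19.61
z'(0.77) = -4.38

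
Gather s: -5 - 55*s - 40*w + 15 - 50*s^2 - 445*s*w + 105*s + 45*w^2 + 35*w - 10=-50*s^2 + s*(50 - 445*w) + 45*w^2 - 5*w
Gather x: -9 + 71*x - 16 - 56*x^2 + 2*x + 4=-56*x^2 + 73*x - 21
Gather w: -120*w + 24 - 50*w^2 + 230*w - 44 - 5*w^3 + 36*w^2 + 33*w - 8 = -5*w^3 - 14*w^2 + 143*w - 28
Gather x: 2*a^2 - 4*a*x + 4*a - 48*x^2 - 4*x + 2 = 2*a^2 + 4*a - 48*x^2 + x*(-4*a - 4) + 2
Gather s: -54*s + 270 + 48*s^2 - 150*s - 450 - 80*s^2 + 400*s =-32*s^2 + 196*s - 180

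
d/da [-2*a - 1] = -2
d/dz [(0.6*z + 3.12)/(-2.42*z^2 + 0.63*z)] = (1.452*z^2 + 15.1008*z - 1.9656)/(z^2*(5.8564*z^2 - 3.0492*z + 0.3969))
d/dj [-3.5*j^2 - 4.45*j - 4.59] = -7.0*j - 4.45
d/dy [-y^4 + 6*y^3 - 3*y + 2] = -4*y^3 + 18*y^2 - 3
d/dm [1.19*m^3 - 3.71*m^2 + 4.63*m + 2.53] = 3.57*m^2 - 7.42*m + 4.63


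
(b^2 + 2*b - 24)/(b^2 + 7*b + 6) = (b - 4)/(b + 1)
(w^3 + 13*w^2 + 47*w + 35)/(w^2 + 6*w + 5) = w + 7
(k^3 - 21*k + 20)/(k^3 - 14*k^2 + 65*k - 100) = (k^2 + 4*k - 5)/(k^2 - 10*k + 25)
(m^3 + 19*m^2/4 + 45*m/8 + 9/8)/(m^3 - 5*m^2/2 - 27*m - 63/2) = (m + 1/4)/(m - 7)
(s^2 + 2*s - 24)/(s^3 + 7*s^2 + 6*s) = (s - 4)/(s*(s + 1))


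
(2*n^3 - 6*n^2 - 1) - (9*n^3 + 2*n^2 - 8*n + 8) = -7*n^3 - 8*n^2 + 8*n - 9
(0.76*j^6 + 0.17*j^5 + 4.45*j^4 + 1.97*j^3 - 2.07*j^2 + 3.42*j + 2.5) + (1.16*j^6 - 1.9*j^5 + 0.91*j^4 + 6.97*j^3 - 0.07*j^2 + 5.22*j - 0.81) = 1.92*j^6 - 1.73*j^5 + 5.36*j^4 + 8.94*j^3 - 2.14*j^2 + 8.64*j + 1.69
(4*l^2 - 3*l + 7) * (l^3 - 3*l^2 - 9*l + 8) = 4*l^5 - 15*l^4 - 20*l^3 + 38*l^2 - 87*l + 56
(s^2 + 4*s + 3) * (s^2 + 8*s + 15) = s^4 + 12*s^3 + 50*s^2 + 84*s + 45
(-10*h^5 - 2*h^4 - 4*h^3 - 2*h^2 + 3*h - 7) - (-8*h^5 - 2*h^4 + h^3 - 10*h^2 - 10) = -2*h^5 - 5*h^3 + 8*h^2 + 3*h + 3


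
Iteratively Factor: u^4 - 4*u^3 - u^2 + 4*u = (u + 1)*(u^3 - 5*u^2 + 4*u) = (u - 4)*(u + 1)*(u^2 - u) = u*(u - 4)*(u + 1)*(u - 1)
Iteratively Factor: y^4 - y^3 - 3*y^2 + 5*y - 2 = (y + 2)*(y^3 - 3*y^2 + 3*y - 1) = (y - 1)*(y + 2)*(y^2 - 2*y + 1) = (y - 1)^2*(y + 2)*(y - 1)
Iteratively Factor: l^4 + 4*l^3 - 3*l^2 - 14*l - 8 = (l + 4)*(l^3 - 3*l - 2) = (l + 1)*(l + 4)*(l^2 - l - 2) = (l + 1)^2*(l + 4)*(l - 2)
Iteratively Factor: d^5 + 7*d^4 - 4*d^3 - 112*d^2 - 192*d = (d)*(d^4 + 7*d^3 - 4*d^2 - 112*d - 192) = d*(d + 4)*(d^3 + 3*d^2 - 16*d - 48) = d*(d + 4)^2*(d^2 - d - 12) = d*(d + 3)*(d + 4)^2*(d - 4)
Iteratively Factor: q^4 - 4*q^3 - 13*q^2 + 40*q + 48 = (q - 4)*(q^3 - 13*q - 12) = (q - 4)*(q + 1)*(q^2 - q - 12) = (q - 4)*(q + 1)*(q + 3)*(q - 4)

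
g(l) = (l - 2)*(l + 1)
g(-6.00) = 40.00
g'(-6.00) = -13.00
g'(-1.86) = -4.72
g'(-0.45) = -1.90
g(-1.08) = 0.25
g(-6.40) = 45.36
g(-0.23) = -1.72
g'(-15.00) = -31.00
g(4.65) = 14.97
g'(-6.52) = -14.04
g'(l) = 2*l - 1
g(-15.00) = 238.00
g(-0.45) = -1.35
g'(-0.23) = -1.46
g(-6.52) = 47.03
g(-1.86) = 3.32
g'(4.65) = 8.30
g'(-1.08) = -3.16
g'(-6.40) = -13.80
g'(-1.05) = -3.10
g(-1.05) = 0.15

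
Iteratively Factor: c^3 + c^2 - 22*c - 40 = (c - 5)*(c^2 + 6*c + 8) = (c - 5)*(c + 2)*(c + 4)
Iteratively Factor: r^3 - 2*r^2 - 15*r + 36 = (r + 4)*(r^2 - 6*r + 9) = (r - 3)*(r + 4)*(r - 3)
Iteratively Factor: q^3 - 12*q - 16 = (q - 4)*(q^2 + 4*q + 4) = (q - 4)*(q + 2)*(q + 2)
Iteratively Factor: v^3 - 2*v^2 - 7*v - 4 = (v - 4)*(v^2 + 2*v + 1) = (v - 4)*(v + 1)*(v + 1)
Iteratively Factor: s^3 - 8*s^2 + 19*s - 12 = (s - 3)*(s^2 - 5*s + 4) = (s - 4)*(s - 3)*(s - 1)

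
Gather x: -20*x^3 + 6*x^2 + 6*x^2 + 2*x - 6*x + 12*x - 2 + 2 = -20*x^3 + 12*x^2 + 8*x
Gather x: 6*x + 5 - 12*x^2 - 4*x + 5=-12*x^2 + 2*x + 10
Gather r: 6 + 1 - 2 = 5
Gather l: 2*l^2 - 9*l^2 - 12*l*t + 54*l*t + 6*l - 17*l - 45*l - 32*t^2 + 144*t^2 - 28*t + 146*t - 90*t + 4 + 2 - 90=-7*l^2 + l*(42*t - 56) + 112*t^2 + 28*t - 84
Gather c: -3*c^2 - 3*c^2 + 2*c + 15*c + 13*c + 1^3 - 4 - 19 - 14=-6*c^2 + 30*c - 36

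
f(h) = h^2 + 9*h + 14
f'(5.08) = 19.16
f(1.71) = 32.31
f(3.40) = 56.16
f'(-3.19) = 2.62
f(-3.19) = -4.53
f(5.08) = 85.53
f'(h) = 2*h + 9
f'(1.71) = 12.42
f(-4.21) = -6.17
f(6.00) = 104.00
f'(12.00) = 33.00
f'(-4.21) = 0.58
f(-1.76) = 1.26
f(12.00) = 266.00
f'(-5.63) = -2.26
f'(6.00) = 21.00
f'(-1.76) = 5.48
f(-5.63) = -4.97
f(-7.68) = 3.86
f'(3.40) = 15.80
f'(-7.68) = -6.36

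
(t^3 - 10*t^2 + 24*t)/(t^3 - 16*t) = (t - 6)/(t + 4)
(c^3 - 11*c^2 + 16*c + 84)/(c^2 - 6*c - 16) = (c^2 - 13*c + 42)/(c - 8)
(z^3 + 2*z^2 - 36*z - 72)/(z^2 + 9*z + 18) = (z^2 - 4*z - 12)/(z + 3)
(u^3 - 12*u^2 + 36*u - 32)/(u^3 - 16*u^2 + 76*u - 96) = (u - 2)/(u - 6)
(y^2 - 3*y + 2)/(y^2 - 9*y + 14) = (y - 1)/(y - 7)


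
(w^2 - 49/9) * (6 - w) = -w^3 + 6*w^2 + 49*w/9 - 98/3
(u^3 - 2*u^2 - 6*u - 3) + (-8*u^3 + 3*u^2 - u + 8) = -7*u^3 + u^2 - 7*u + 5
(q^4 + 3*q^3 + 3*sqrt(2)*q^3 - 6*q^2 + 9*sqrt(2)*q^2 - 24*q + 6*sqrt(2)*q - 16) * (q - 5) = q^5 - 2*q^4 + 3*sqrt(2)*q^4 - 21*q^3 - 6*sqrt(2)*q^3 - 39*sqrt(2)*q^2 + 6*q^2 - 30*sqrt(2)*q + 104*q + 80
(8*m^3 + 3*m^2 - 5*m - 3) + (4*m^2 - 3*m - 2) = 8*m^3 + 7*m^2 - 8*m - 5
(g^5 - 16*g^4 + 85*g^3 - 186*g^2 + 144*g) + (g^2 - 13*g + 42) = g^5 - 16*g^4 + 85*g^3 - 185*g^2 + 131*g + 42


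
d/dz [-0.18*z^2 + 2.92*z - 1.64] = 2.92 - 0.36*z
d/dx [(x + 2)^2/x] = 1 - 4/x^2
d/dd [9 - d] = -1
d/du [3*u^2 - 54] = 6*u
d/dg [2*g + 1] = 2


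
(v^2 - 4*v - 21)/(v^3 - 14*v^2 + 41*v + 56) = (v + 3)/(v^2 - 7*v - 8)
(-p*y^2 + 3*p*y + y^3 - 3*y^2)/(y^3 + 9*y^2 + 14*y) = (-p*y + 3*p + y^2 - 3*y)/(y^2 + 9*y + 14)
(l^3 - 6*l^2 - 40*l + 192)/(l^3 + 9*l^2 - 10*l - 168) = (l - 8)/(l + 7)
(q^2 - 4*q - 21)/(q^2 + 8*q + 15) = (q - 7)/(q + 5)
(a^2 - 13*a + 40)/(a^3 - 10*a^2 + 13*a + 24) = (a - 5)/(a^2 - 2*a - 3)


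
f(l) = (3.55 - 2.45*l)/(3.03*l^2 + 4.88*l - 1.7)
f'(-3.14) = 0.77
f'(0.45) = -17.33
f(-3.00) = 1.00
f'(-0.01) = -4.23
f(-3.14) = 0.87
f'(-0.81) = 0.68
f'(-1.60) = 13.13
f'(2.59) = -0.02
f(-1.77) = -9.33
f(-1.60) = -4.27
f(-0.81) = -1.51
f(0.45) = 2.21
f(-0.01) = -2.04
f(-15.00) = 0.07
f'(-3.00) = 0.99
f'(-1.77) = 67.49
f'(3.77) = 0.00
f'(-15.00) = 0.01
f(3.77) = -0.10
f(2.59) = -0.09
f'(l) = (3.55 - 2.45*l)*(-6.06*l - 4.88)/(3.03*l^2 + 4.88*l - 1.7)^2 - 2.45/(3.03*l^2 + 4.88*l - 1.7) = (7.4235*l^2 - 21.513*l - 13.159)/(9.1809*l^4 + 29.5728*l^3 + 13.5124*l^2 - 16.592*l + 2.89)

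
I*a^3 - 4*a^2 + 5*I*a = a*(a + 5*I)*(I*a + 1)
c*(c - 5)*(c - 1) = c^3 - 6*c^2 + 5*c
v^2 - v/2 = v*(v - 1/2)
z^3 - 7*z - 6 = (z - 3)*(z + 1)*(z + 2)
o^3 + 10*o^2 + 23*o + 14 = (o + 1)*(o + 2)*(o + 7)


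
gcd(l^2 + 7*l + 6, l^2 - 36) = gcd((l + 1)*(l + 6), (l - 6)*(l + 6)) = l + 6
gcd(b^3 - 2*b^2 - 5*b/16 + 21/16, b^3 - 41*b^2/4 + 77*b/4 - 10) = b - 1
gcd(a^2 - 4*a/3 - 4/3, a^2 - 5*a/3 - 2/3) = a - 2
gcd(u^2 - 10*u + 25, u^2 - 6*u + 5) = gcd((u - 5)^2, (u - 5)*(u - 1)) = u - 5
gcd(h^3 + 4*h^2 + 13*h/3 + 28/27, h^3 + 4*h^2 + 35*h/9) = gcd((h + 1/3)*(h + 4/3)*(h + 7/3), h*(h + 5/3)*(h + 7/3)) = h + 7/3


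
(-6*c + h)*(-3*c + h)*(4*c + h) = 72*c^3 - 18*c^2*h - 5*c*h^2 + h^3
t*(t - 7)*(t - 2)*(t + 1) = t^4 - 8*t^3 + 5*t^2 + 14*t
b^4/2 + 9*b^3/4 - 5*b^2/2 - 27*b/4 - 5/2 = (b/2 + 1/2)*(b - 2)*(b + 1/2)*(b + 5)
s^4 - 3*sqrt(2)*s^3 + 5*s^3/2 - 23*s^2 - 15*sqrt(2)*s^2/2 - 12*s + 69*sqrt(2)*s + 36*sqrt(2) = (s - 4)*(s + 1/2)*(s + 6)*(s - 3*sqrt(2))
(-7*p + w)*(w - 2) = -7*p*w + 14*p + w^2 - 2*w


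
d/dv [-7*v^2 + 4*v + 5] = 4 - 14*v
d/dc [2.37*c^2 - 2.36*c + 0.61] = 4.74*c - 2.36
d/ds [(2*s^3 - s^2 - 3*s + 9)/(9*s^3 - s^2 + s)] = (7*s^4 + 58*s^3 - 247*s^2 + 18*s - 9)/(s^2*(81*s^4 - 18*s^3 + 19*s^2 - 2*s + 1))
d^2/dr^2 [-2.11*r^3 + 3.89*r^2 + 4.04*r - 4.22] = 7.78 - 12.66*r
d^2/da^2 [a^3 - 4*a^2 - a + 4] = 6*a - 8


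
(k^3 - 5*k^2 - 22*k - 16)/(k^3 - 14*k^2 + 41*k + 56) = (k + 2)/(k - 7)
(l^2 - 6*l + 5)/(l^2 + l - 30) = (l - 1)/(l + 6)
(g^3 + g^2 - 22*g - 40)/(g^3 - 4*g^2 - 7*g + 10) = (g + 4)/(g - 1)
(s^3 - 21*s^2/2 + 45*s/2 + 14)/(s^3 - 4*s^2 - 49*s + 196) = (s + 1/2)/(s + 7)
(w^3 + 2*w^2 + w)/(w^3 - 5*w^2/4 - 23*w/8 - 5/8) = 8*w*(w + 1)/(8*w^2 - 18*w - 5)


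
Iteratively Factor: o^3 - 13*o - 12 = (o + 3)*(o^2 - 3*o - 4) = (o - 4)*(o + 3)*(o + 1)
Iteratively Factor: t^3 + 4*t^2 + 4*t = (t + 2)*(t^2 + 2*t) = (t + 2)^2*(t)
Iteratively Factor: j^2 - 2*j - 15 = (j - 5)*(j + 3)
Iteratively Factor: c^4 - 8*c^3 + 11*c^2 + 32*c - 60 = (c - 3)*(c^3 - 5*c^2 - 4*c + 20) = (c - 3)*(c + 2)*(c^2 - 7*c + 10) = (c - 5)*(c - 3)*(c + 2)*(c - 2)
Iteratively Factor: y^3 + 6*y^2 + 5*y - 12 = (y + 3)*(y^2 + 3*y - 4) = (y + 3)*(y + 4)*(y - 1)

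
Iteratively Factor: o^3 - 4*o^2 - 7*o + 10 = (o - 1)*(o^2 - 3*o - 10) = (o - 1)*(o + 2)*(o - 5)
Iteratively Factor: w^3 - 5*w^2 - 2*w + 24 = (w - 3)*(w^2 - 2*w - 8) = (w - 4)*(w - 3)*(w + 2)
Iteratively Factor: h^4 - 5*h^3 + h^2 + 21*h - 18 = (h - 3)*(h^3 - 2*h^2 - 5*h + 6) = (h - 3)*(h + 2)*(h^2 - 4*h + 3) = (h - 3)^2*(h + 2)*(h - 1)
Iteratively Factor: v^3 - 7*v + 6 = (v + 3)*(v^2 - 3*v + 2) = (v - 1)*(v + 3)*(v - 2)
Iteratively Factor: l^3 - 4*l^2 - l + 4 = (l - 1)*(l^2 - 3*l - 4) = (l - 1)*(l + 1)*(l - 4)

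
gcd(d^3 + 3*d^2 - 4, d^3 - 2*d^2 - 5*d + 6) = d^2 + d - 2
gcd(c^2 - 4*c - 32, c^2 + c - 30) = 1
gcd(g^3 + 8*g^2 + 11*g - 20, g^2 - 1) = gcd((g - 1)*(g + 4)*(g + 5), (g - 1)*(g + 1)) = g - 1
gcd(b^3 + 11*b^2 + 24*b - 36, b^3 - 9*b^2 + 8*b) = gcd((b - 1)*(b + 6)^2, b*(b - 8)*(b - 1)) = b - 1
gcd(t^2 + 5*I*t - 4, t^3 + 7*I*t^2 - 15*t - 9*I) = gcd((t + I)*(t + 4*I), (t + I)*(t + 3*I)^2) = t + I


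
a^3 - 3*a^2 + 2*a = a*(a - 2)*(a - 1)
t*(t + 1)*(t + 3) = t^3 + 4*t^2 + 3*t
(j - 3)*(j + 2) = j^2 - j - 6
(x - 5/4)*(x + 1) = x^2 - x/4 - 5/4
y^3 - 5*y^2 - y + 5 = (y - 5)*(y - 1)*(y + 1)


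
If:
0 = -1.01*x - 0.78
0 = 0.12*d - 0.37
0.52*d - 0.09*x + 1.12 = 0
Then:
No Solution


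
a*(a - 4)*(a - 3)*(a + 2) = a^4 - 5*a^3 - 2*a^2 + 24*a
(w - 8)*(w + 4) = w^2 - 4*w - 32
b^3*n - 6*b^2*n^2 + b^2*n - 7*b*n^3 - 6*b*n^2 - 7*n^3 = (b - 7*n)*(b + n)*(b*n + n)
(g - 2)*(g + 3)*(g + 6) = g^3 + 7*g^2 - 36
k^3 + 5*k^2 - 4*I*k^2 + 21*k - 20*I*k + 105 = (k + 5)*(k - 7*I)*(k + 3*I)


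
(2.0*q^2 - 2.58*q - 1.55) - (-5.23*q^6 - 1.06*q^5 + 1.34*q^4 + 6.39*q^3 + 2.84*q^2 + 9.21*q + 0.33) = 5.23*q^6 + 1.06*q^5 - 1.34*q^4 - 6.39*q^3 - 0.84*q^2 - 11.79*q - 1.88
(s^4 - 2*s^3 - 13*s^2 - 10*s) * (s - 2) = s^5 - 4*s^4 - 9*s^3 + 16*s^2 + 20*s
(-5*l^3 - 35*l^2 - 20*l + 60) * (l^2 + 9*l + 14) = -5*l^5 - 80*l^4 - 405*l^3 - 610*l^2 + 260*l + 840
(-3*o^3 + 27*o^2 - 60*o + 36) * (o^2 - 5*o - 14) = -3*o^5 + 42*o^4 - 153*o^3 - 42*o^2 + 660*o - 504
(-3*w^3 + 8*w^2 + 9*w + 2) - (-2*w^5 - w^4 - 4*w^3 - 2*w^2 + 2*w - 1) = 2*w^5 + w^4 + w^3 + 10*w^2 + 7*w + 3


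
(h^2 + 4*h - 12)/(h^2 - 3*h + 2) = (h + 6)/(h - 1)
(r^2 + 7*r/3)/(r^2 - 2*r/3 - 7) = r/(r - 3)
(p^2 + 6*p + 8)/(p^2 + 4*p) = (p + 2)/p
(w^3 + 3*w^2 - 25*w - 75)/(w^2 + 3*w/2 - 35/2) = 2*(w^2 - 2*w - 15)/(2*w - 7)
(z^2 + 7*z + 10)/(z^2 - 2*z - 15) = (z^2 + 7*z + 10)/(z^2 - 2*z - 15)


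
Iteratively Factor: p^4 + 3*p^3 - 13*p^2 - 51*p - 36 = (p + 3)*(p^3 - 13*p - 12) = (p - 4)*(p + 3)*(p^2 + 4*p + 3) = (p - 4)*(p + 1)*(p + 3)*(p + 3)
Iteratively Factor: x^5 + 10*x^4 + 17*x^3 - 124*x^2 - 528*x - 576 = (x + 3)*(x^4 + 7*x^3 - 4*x^2 - 112*x - 192) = (x + 3)*(x + 4)*(x^3 + 3*x^2 - 16*x - 48) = (x + 3)*(x + 4)^2*(x^2 - x - 12) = (x - 4)*(x + 3)*(x + 4)^2*(x + 3)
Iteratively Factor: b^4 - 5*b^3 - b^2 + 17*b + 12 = (b + 1)*(b^3 - 6*b^2 + 5*b + 12) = (b + 1)^2*(b^2 - 7*b + 12) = (b - 4)*(b + 1)^2*(b - 3)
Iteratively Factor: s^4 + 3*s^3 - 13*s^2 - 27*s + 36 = (s + 4)*(s^3 - s^2 - 9*s + 9) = (s + 3)*(s + 4)*(s^2 - 4*s + 3) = (s - 1)*(s + 3)*(s + 4)*(s - 3)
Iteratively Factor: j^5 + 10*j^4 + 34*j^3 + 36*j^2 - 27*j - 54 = (j + 3)*(j^4 + 7*j^3 + 13*j^2 - 3*j - 18) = (j + 3)^2*(j^3 + 4*j^2 + j - 6) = (j - 1)*(j + 3)^2*(j^2 + 5*j + 6) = (j - 1)*(j + 2)*(j + 3)^2*(j + 3)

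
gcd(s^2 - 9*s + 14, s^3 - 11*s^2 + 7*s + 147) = s - 7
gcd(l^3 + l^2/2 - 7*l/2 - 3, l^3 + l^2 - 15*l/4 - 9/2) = l^2 - l/2 - 3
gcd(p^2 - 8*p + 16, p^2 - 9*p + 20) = p - 4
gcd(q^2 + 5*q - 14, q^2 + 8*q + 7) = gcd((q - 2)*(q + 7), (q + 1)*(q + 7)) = q + 7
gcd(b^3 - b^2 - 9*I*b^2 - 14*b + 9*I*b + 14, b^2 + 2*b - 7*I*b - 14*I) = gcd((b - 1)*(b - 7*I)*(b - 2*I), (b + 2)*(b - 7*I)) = b - 7*I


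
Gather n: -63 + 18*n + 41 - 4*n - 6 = 14*n - 28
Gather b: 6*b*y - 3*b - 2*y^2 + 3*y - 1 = b*(6*y - 3) - 2*y^2 + 3*y - 1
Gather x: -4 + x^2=x^2 - 4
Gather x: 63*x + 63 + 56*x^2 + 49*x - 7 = 56*x^2 + 112*x + 56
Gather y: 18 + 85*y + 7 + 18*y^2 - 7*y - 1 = 18*y^2 + 78*y + 24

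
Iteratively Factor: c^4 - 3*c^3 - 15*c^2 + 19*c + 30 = (c - 5)*(c^3 + 2*c^2 - 5*c - 6) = (c - 5)*(c + 3)*(c^2 - c - 2) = (c - 5)*(c - 2)*(c + 3)*(c + 1)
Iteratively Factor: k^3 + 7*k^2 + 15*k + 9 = (k + 3)*(k^2 + 4*k + 3) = (k + 1)*(k + 3)*(k + 3)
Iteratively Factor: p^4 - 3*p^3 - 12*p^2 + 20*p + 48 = (p + 2)*(p^3 - 5*p^2 - 2*p + 24) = (p + 2)^2*(p^2 - 7*p + 12) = (p - 4)*(p + 2)^2*(p - 3)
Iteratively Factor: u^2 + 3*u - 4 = (u + 4)*(u - 1)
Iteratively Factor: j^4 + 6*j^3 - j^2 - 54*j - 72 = (j + 3)*(j^3 + 3*j^2 - 10*j - 24) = (j + 3)*(j + 4)*(j^2 - j - 6) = (j + 2)*(j + 3)*(j + 4)*(j - 3)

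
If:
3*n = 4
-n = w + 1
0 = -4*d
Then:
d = 0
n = 4/3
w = -7/3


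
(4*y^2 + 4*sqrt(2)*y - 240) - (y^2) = 3*y^2 + 4*sqrt(2)*y - 240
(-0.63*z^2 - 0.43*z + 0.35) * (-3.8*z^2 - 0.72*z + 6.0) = 2.394*z^4 + 2.0876*z^3 - 4.8004*z^2 - 2.832*z + 2.1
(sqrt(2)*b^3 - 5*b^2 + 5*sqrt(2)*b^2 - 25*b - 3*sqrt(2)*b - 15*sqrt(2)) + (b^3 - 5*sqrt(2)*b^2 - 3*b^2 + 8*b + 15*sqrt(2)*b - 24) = b^3 + sqrt(2)*b^3 - 8*b^2 - 17*b + 12*sqrt(2)*b - 24 - 15*sqrt(2)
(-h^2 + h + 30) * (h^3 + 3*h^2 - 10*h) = -h^5 - 2*h^4 + 43*h^3 + 80*h^2 - 300*h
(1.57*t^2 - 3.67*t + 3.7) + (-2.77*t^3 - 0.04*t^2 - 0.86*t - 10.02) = -2.77*t^3 + 1.53*t^2 - 4.53*t - 6.32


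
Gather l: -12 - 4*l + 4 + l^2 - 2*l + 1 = l^2 - 6*l - 7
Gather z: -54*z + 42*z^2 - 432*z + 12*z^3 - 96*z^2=12*z^3 - 54*z^2 - 486*z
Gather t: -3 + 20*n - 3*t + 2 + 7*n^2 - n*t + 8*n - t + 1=7*n^2 + 28*n + t*(-n - 4)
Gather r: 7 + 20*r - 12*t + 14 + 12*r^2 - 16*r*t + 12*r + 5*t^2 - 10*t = 12*r^2 + r*(32 - 16*t) + 5*t^2 - 22*t + 21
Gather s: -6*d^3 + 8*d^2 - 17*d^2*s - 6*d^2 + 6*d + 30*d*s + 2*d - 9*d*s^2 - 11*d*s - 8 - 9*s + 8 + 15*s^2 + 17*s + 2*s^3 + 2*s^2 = -6*d^3 + 2*d^2 + 8*d + 2*s^3 + s^2*(17 - 9*d) + s*(-17*d^2 + 19*d + 8)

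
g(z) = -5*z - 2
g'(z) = -5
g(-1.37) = 4.85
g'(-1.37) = -5.00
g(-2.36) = 9.80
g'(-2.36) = -5.00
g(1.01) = -7.05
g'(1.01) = -5.00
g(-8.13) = 38.65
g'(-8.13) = -5.00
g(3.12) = -17.60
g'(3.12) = -5.00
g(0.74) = -5.70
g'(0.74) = -5.00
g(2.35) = -13.75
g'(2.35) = -5.00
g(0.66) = -5.30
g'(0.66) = -5.00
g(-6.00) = 28.00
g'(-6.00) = -5.00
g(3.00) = -17.00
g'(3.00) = -5.00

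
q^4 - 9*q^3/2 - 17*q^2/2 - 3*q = q*(q - 6)*(q + 1/2)*(q + 1)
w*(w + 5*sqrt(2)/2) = w^2 + 5*sqrt(2)*w/2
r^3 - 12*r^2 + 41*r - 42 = (r - 7)*(r - 3)*(r - 2)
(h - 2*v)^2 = h^2 - 4*h*v + 4*v^2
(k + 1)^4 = k^4 + 4*k^3 + 6*k^2 + 4*k + 1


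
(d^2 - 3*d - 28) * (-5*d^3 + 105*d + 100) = -5*d^5 + 15*d^4 + 245*d^3 - 215*d^2 - 3240*d - 2800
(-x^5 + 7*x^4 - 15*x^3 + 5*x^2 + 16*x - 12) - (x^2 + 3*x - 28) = -x^5 + 7*x^4 - 15*x^3 + 4*x^2 + 13*x + 16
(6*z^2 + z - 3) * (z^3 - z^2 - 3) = 6*z^5 - 5*z^4 - 4*z^3 - 15*z^2 - 3*z + 9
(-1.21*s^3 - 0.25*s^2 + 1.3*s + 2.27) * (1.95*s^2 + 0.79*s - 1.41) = -2.3595*s^5 - 1.4434*s^4 + 4.0436*s^3 + 5.806*s^2 - 0.0396999999999998*s - 3.2007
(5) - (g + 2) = 3 - g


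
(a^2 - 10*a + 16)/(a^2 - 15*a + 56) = (a - 2)/(a - 7)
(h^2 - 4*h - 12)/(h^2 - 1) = (h^2 - 4*h - 12)/(h^2 - 1)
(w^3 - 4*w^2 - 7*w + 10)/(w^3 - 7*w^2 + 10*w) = (w^2 + w - 2)/(w*(w - 2))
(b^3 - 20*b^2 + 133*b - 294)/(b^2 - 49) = (b^2 - 13*b + 42)/(b + 7)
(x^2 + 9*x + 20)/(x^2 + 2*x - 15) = (x + 4)/(x - 3)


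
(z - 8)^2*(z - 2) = z^3 - 18*z^2 + 96*z - 128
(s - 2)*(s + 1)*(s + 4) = s^3 + 3*s^2 - 6*s - 8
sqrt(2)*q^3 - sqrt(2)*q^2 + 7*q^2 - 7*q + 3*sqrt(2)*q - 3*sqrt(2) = (q - 1)*(q + 3*sqrt(2))*(sqrt(2)*q + 1)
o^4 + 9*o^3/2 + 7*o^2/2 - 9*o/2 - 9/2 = (o - 1)*(o + 1)*(o + 3/2)*(o + 3)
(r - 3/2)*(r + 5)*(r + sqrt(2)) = r^3 + sqrt(2)*r^2 + 7*r^2/2 - 15*r/2 + 7*sqrt(2)*r/2 - 15*sqrt(2)/2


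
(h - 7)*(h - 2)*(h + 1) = h^3 - 8*h^2 + 5*h + 14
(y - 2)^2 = y^2 - 4*y + 4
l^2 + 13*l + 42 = (l + 6)*(l + 7)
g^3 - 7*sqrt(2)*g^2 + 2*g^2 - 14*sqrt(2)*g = g*(g + 2)*(g - 7*sqrt(2))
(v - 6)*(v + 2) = v^2 - 4*v - 12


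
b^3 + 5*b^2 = b^2*(b + 5)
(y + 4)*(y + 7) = y^2 + 11*y + 28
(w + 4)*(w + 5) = w^2 + 9*w + 20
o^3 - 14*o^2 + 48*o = o*(o - 8)*(o - 6)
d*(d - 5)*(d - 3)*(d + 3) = d^4 - 5*d^3 - 9*d^2 + 45*d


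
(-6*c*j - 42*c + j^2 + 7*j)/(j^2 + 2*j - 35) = (-6*c + j)/(j - 5)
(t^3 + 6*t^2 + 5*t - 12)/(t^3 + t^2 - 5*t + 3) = (t + 4)/(t - 1)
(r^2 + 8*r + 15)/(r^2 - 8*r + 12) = (r^2 + 8*r + 15)/(r^2 - 8*r + 12)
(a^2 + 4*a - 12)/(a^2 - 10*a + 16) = (a + 6)/(a - 8)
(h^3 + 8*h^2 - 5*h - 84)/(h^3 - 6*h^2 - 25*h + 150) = (h^3 + 8*h^2 - 5*h - 84)/(h^3 - 6*h^2 - 25*h + 150)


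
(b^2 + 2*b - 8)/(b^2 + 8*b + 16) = (b - 2)/(b + 4)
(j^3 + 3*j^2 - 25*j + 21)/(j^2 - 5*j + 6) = (j^2 + 6*j - 7)/(j - 2)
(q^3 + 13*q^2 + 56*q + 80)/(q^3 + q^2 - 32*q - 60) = (q^2 + 8*q + 16)/(q^2 - 4*q - 12)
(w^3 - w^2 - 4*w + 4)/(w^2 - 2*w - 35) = (-w^3 + w^2 + 4*w - 4)/(-w^2 + 2*w + 35)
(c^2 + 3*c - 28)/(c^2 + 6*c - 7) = (c - 4)/(c - 1)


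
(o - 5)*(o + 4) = o^2 - o - 20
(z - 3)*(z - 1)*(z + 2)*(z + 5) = z^4 + 3*z^3 - 15*z^2 - 19*z + 30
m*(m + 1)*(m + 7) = m^3 + 8*m^2 + 7*m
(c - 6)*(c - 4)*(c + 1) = c^3 - 9*c^2 + 14*c + 24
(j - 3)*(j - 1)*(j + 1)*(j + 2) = j^4 - j^3 - 7*j^2 + j + 6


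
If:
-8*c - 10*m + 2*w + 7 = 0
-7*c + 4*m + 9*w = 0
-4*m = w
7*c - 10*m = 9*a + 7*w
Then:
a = 343/585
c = 112/65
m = -49/130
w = 98/65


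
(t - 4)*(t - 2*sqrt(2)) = t^2 - 4*t - 2*sqrt(2)*t + 8*sqrt(2)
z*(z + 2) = z^2 + 2*z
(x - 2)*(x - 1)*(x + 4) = x^3 + x^2 - 10*x + 8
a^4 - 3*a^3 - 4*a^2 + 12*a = a*(a - 3)*(a - 2)*(a + 2)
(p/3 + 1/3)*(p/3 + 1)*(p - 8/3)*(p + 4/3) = p^4/9 + 8*p^3/27 - 53*p^2/81 - 164*p/81 - 32/27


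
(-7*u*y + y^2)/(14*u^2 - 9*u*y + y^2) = y/(-2*u + y)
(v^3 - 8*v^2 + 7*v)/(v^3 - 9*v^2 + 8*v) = (v - 7)/(v - 8)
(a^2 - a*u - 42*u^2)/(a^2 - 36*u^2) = (-a + 7*u)/(-a + 6*u)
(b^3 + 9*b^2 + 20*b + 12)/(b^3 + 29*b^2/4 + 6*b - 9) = 4*(b + 1)/(4*b - 3)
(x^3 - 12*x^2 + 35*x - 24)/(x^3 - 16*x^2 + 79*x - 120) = (x - 1)/(x - 5)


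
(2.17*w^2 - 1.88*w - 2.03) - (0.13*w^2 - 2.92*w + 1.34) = 2.04*w^2 + 1.04*w - 3.37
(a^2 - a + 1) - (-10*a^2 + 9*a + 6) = 11*a^2 - 10*a - 5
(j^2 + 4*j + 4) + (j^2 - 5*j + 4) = 2*j^2 - j + 8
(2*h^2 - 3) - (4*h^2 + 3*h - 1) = -2*h^2 - 3*h - 2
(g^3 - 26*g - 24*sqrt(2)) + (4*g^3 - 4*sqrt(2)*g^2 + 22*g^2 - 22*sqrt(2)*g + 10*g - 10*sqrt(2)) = 5*g^3 - 4*sqrt(2)*g^2 + 22*g^2 - 22*sqrt(2)*g - 16*g - 34*sqrt(2)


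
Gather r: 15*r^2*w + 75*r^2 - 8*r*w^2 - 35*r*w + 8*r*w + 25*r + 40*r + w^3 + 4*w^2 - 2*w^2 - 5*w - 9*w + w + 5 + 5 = r^2*(15*w + 75) + r*(-8*w^2 - 27*w + 65) + w^3 + 2*w^2 - 13*w + 10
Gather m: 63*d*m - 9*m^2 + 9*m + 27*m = -9*m^2 + m*(63*d + 36)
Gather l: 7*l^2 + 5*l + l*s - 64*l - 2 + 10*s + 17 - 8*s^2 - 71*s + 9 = 7*l^2 + l*(s - 59) - 8*s^2 - 61*s + 24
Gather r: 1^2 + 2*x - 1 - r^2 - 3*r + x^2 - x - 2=-r^2 - 3*r + x^2 + x - 2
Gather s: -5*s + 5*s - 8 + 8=0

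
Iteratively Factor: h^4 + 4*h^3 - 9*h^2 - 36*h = (h)*(h^3 + 4*h^2 - 9*h - 36) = h*(h + 4)*(h^2 - 9) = h*(h + 3)*(h + 4)*(h - 3)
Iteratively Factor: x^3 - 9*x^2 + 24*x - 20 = (x - 5)*(x^2 - 4*x + 4) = (x - 5)*(x - 2)*(x - 2)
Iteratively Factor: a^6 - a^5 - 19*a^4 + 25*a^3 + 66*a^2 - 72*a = (a - 1)*(a^5 - 19*a^3 + 6*a^2 + 72*a) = a*(a - 1)*(a^4 - 19*a^2 + 6*a + 72) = a*(a - 1)*(a + 4)*(a^3 - 4*a^2 - 3*a + 18) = a*(a - 1)*(a + 2)*(a + 4)*(a^2 - 6*a + 9) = a*(a - 3)*(a - 1)*(a + 2)*(a + 4)*(a - 3)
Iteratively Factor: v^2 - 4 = (v - 2)*(v + 2)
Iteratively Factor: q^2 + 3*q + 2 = (q + 2)*(q + 1)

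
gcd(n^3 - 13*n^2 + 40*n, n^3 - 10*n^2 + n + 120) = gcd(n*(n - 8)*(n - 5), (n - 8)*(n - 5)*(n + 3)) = n^2 - 13*n + 40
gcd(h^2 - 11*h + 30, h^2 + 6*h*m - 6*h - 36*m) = h - 6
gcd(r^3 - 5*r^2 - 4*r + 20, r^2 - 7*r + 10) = r^2 - 7*r + 10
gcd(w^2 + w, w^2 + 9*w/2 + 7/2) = w + 1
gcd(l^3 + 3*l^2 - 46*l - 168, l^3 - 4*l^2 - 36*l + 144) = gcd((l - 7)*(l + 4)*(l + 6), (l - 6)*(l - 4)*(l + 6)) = l + 6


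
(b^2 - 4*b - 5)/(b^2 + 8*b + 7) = (b - 5)/(b + 7)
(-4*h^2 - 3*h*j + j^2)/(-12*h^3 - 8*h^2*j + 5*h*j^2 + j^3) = (4*h - j)/(12*h^2 - 4*h*j - j^2)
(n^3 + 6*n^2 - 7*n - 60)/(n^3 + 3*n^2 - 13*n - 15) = (n + 4)/(n + 1)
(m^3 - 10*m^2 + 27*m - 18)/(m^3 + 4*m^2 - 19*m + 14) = (m^2 - 9*m + 18)/(m^2 + 5*m - 14)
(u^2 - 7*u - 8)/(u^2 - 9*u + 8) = (u + 1)/(u - 1)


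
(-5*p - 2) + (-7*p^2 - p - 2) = -7*p^2 - 6*p - 4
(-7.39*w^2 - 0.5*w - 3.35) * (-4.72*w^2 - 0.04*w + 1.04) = 34.8808*w^4 + 2.6556*w^3 + 8.1464*w^2 - 0.386*w - 3.484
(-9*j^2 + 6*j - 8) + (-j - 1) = -9*j^2 + 5*j - 9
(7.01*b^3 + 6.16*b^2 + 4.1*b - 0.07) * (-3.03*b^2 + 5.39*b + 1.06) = -21.2403*b^5 + 19.1191*b^4 + 28.21*b^3 + 28.8407*b^2 + 3.9687*b - 0.0742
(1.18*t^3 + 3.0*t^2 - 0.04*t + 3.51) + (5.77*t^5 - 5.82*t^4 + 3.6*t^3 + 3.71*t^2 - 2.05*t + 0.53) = 5.77*t^5 - 5.82*t^4 + 4.78*t^3 + 6.71*t^2 - 2.09*t + 4.04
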